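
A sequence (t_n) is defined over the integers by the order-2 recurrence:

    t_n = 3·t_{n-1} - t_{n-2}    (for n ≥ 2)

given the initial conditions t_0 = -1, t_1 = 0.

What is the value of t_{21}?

t_2 = 3·0 + -1·-1 = 1
t_3 = 3·1 + -1·0 = 3
t_4 = 3·3 + -1·1 = 8
t_5 = 3·8 + -1·3 = 21
t_6 = 3·21 + -1·8 = 55
t_7 = 3·55 + -1·21 = 144
t_8 = 3·144 + -1·55 = 377
t_9 = 3·377 + -1·144 = 987
t_10 = 3·987 + -1·377 = 2584
t_11 = 3·2584 + -1·987 = 6765
t_12 = 3·6765 + -1·2584 = 17711
t_13 = 3·17711 + -1·6765 = 46368
t_14 = 3·46368 + -1·17711 = 121393
t_15 = 3·121393 + -1·46368 = 317811
t_16 = 3·317811 + -1·121393 = 832040
t_17 = 3·832040 + -1·317811 = 2178309
t_18 = 3·2178309 + -1·832040 = 5702887
t_19 = 3·5702887 + -1·2178309 = 14930352
t_20 = 3·14930352 + -1·5702887 = 39088169
t_21 = 3·39088169 + -1·14930352 = 102334155

102334155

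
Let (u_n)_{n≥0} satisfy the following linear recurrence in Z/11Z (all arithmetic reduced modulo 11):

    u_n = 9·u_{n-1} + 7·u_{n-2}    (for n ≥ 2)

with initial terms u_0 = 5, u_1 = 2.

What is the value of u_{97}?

u_2 = 9·2 + 7·5 = 9
u_3 = 9·9 + 7·2 = 7
u_4 = 9·7 + 7·9 = 5
u_5 = 9·5 + 7·7 = 6
u_6 = 9·6 + 7·5 = 1
u_7 = 9·1 + 7·6 = 7
u_8 = 9·7 + 7·1 = 4
u_9 = 9·4 + 7·7 = 8
u_10 = 9·8 + 7·4 = 1
u_11 = 9·1 + 7·8 = 10
u_12 = 9·10 + 7·1 = 9
u_13 = 9·9 + 7·10 = 8
u_14 = 9·8 + 7·9 = 3
u_15 = 9·3 + 7·8 = 6
u_16 = 9·6 + 7·3 = 9
u_17 = 9·9 + 7·6 = 2
u_18 = 9·2 + 7·9 = 4
u_19 = 9·4 + 7·2 = 6
u_20 = 9·6 + 7·4 = 5
u_21 = 9·5 + 7·6 = 10
u_22 = 9·10 + 7·5 = 4
u_23 = 9·4 + 7·10 = 7
u_24 = 9·7 + 7·4 = 3
u_25 = 9·3 + 7·7 = 10
u_26 = 9·10 + 7·3 = 1
u_27 = 9·1 + 7·10 = 2
u_28 = 9·2 + 7·1 = 3
u_29 = 9·3 + 7·2 = 8
u_30 = 9·8 + 7·3 = 5
u_31 = 9·5 + 7·8 = 2
(u_30, u_31) = (5, 2) = (u_0, u_1), so the sequence has period 30.
97 ≡ 7 (mod 30), hence u_97 = u_7 = 7.

7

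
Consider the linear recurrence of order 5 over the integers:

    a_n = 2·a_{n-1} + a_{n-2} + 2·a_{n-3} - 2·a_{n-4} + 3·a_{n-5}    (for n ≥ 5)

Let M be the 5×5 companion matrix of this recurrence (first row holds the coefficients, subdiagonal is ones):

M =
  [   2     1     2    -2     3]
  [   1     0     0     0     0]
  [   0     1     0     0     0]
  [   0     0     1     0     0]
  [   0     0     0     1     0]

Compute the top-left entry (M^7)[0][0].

640

(M^7)[0][0] is the top entry after applying M 7 times to the unit state (1, 0, 0, 0, 0). Equivalently it is h_{11} for the auxiliary sequence (h_n) obeying the same recurrence with h_4 = 1 and h_i = 0 for 0 ≤ i < 4:
h_5 = 2·1 + 1·0 + 2·0 + -2·0 + 3·0 = 2
h_6 = 2·2 + 1·1 + 2·0 + -2·0 + 3·0 = 5
h_7 = 2·5 + 1·2 + 2·1 + -2·0 + 3·0 = 14
h_8 = 2·14 + 1·5 + 2·2 + -2·1 + 3·0 = 35
h_9 = 2·35 + 1·14 + 2·5 + -2·2 + 3·1 = 93
h_10 = 2·93 + 1·35 + 2·14 + -2·5 + 3·2 = 245
h_11 = 2·245 + 1·93 + 2·35 + -2·14 + 3·5 = 640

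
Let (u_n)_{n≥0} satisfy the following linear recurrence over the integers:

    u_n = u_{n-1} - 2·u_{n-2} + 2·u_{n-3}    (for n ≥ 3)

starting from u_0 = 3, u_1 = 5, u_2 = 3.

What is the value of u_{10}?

3

u_3 = 1·3 + -2·5 + 2·3 = -1
u_4 = 1·-1 + -2·3 + 2·5 = 3
u_5 = 1·3 + -2·-1 + 2·3 = 11
u_6 = 1·11 + -2·3 + 2·-1 = 3
u_7 = 1·3 + -2·11 + 2·3 = -13
u_8 = 1·-13 + -2·3 + 2·11 = 3
u_9 = 1·3 + -2·-13 + 2·3 = 35
u_10 = 1·35 + -2·3 + 2·-13 = 3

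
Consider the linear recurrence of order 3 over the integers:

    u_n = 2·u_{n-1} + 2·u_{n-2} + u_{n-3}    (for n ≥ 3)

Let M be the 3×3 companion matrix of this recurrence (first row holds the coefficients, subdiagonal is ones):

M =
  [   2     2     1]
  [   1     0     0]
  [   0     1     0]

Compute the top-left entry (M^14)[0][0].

1589270

(M^14)[0][0] is the top entry after applying M 14 times to the unit state (1, 0, 0). Equivalently it is h_{16} for the auxiliary sequence (h_n) obeying the same recurrence with h_2 = 1 and h_i = 0 for 0 ≤ i < 2:
h_3 = 2·1 + 2·0 + 1·0 = 2
h_4 = 2·2 + 2·1 + 1·0 = 6
h_5 = 2·6 + 2·2 + 1·1 = 17
h_6 = 2·17 + 2·6 + 1·2 = 48
h_7 = 2·48 + 2·17 + 1·6 = 136
h_8 = 2·136 + 2·48 + 1·17 = 385
h_9 = 2·385 + 2·136 + 1·48 = 1090
h_10 = 2·1090 + 2·385 + 1·136 = 3086
h_11 = 2·3086 + 2·1090 + 1·385 = 8737
h_12 = 2·8737 + 2·3086 + 1·1090 = 24736
h_13 = 2·24736 + 2·8737 + 1·3086 = 70032
h_14 = 2·70032 + 2·24736 + 1·8737 = 198273
h_15 = 2·198273 + 2·70032 + 1·24736 = 561346
h_16 = 2·561346 + 2·198273 + 1·70032 = 1589270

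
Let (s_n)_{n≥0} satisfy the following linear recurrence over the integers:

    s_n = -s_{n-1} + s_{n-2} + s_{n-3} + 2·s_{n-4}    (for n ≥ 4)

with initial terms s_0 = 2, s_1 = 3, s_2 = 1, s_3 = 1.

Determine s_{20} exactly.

6343

s_4 = -1·1 + 1·1 + 1·3 + 2·2 = 7
s_5 = -1·7 + 1·1 + 1·1 + 2·3 = 1
s_6 = -1·1 + 1·7 + 1·1 + 2·1 = 9
s_7 = -1·9 + 1·1 + 1·7 + 2·1 = 1
s_8 = -1·1 + 1·9 + 1·1 + 2·7 = 23
s_9 = -1·23 + 1·1 + 1·9 + 2·1 = -11
s_10 = -1·-11 + 1·23 + 1·1 + 2·9 = 53
s_11 = -1·53 + 1·-11 + 1·23 + 2·1 = -39
s_12 = -1·-39 + 1·53 + 1·-11 + 2·23 = 127
s_13 = -1·127 + 1·-39 + 1·53 + 2·-11 = -135
s_14 = -1·-135 + 1·127 + 1·-39 + 2·53 = 329
s_15 = -1·329 + 1·-135 + 1·127 + 2·-39 = -415
s_16 = -1·-415 + 1·329 + 1·-135 + 2·127 = 863
s_17 = -1·863 + 1·-415 + 1·329 + 2·-135 = -1219
s_18 = -1·-1219 + 1·863 + 1·-415 + 2·329 = 2325
s_19 = -1·2325 + 1·-1219 + 1·863 + 2·-415 = -3511
s_20 = -1·-3511 + 1·2325 + 1·-1219 + 2·863 = 6343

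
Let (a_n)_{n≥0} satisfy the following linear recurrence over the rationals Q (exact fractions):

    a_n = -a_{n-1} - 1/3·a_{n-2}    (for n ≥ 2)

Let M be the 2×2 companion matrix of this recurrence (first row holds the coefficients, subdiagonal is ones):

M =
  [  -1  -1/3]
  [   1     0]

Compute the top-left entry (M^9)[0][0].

1/81

(M^9)[0][0] is the top entry after applying M 9 times to the unit state (1, 0). Equivalently it is h_{10} for the auxiliary sequence (h_n) obeying the same recurrence with h_1 = 1 and h_i = 0 for 0 ≤ i < 1:
h_2 = -1·1 + -1/3·0 = -1
h_3 = -1·-1 + -1/3·1 = 2/3
h_4 = -1·2/3 + -1/3·-1 = -1/3
h_5 = -1·-1/3 + -1/3·2/3 = 1/9
h_6 = -1·1/9 + -1/3·-1/3 = 0
h_7 = -1·0 + -1/3·1/9 = -1/27
h_8 = -1·-1/27 + -1/3·0 = 1/27
h_9 = -1·1/27 + -1/3·-1/27 = -2/81
h_10 = -1·-2/81 + -1/3·1/27 = 1/81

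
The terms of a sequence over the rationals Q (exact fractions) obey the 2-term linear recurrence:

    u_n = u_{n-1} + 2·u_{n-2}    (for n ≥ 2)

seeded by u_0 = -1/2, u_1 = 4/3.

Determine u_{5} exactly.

29/3

u_2 = 1·4/3 + 2·-1/2 = 1/3
u_3 = 1·1/3 + 2·4/3 = 3
u_4 = 1·3 + 2·1/3 = 11/3
u_5 = 1·11/3 + 2·3 = 29/3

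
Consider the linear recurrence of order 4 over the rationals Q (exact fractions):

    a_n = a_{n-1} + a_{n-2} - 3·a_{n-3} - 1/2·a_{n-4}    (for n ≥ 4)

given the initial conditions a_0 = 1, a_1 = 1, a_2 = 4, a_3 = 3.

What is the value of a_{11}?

141

a_4 = 1·3 + 1·4 + -3·1 + -1/2·1 = 7/2
a_5 = 1·7/2 + 1·3 + -3·4 + -1/2·1 = -6
a_6 = 1·-6 + 1·7/2 + -3·3 + -1/2·4 = -27/2
a_7 = 1·-27/2 + 1·-6 + -3·7/2 + -1/2·3 = -63/2
a_8 = 1·-63/2 + 1·-27/2 + -3·-6 + -1/2·7/2 = -115/4
a_9 = 1·-115/4 + 1·-63/2 + -3·-27/2 + -1/2·-6 = -67/4
a_10 = 1·-67/4 + 1·-115/4 + -3·-63/2 + -1/2·-27/2 = 223/4
a_11 = 1·223/4 + 1·-67/4 + -3·-115/4 + -1/2·-63/2 = 141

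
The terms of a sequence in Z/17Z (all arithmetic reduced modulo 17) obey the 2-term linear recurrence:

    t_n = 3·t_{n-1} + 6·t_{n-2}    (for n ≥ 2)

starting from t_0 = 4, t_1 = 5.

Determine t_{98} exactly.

t_2 = 3·5 + 6·4 = 5
t_3 = 3·5 + 6·5 = 11
t_4 = 3·11 + 6·5 = 12
t_5 = 3·12 + 6·11 = 0
t_6 = 3·0 + 6·12 = 4
t_7 = 3·4 + 6·0 = 12
t_8 = 3·12 + 6·4 = 9
t_9 = 3·9 + 6·12 = 14
t_10 = 3·14 + 6·9 = 11
t_11 = 3·11 + 6·14 = 15
t_12 = 3·15 + 6·11 = 9
t_13 = 3·9 + 6·15 = 15
t_14 = 3·15 + 6·9 = 14
t_15 = 3·14 + 6·15 = 13
t_16 = 3·13 + 6·14 = 4
t_17 = 3·4 + 6·13 = 5
(t_16, t_17) = (4, 5) = (t_0, t_1), so the sequence has period 16.
98 ≡ 2 (mod 16), hence t_98 = t_2 = 5.

5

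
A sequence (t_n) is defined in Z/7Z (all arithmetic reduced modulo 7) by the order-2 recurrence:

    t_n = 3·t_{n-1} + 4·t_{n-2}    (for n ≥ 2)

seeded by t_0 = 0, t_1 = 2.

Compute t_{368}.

t_2 = 3·2 + 4·0 = 6
t_3 = 3·6 + 4·2 = 5
t_4 = 3·5 + 4·6 = 4
t_5 = 3·4 + 4·5 = 4
t_6 = 3·4 + 4·4 = 0
t_7 = 3·0 + 4·4 = 2
(t_6, t_7) = (0, 2) = (t_0, t_1), so the sequence has period 6.
368 ≡ 2 (mod 6), hence t_368 = t_2 = 6.

6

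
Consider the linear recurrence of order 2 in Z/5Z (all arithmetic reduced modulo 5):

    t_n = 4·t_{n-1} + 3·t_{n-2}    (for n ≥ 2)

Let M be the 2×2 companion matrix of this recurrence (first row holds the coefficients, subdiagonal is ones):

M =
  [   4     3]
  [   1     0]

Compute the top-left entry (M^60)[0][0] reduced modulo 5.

4

(M^60)[0][0] is the top entry after applying M 60 times to the unit state (1, 0). Equivalently it is h_{61} for the auxiliary sequence (h_n) obeying the same recurrence with h_1 = 1 and h_i = 0 for 0 ≤ i < 1:
h_2 = 4·1 + 3·0 = 4
h_3 = 4·4 + 3·1 = 4
h_4 = 4·4 + 3·4 = 3
h_5 = 4·3 + 3·4 = 4
h_6 = 4·4 + 3·3 = 0
h_7 = 4·0 + 3·4 = 2
h_8 = 4·2 + 3·0 = 3
h_9 = 4·3 + 3·2 = 3
h_10 = 4·3 + 3·3 = 1
h_11 = 4·1 + 3·3 = 3
h_12 = 4·3 + 3·1 = 0
h_13 = 4·0 + 3·3 = 4
h_14 = 4·4 + 3·0 = 1
h_15 = 4·1 + 3·4 = 1
h_16 = 4·1 + 3·1 = 2
h_17 = 4·2 + 3·1 = 1
h_18 = 4·1 + 3·2 = 0
h_19 = 4·0 + 3·1 = 3
h_20 = 4·3 + 3·0 = 2
h_21 = 4·2 + 3·3 = 2
h_22 = 4·2 + 3·2 = 4
h_23 = 4·4 + 3·2 = 2
h_24 = 4·2 + 3·4 = 0
h_25 = 4·0 + 3·2 = 1
(h_24, h_25) = (0, 1) = (h_0, h_1), so the sequence has period 24.
61 ≡ 13 (mod 24), hence h_61 = h_13 = 4.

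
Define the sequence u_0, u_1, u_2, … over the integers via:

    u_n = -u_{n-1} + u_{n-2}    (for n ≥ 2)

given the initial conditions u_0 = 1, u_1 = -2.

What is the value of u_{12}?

377

u_2 = -1·-2 + 1·1 = 3
u_3 = -1·3 + 1·-2 = -5
u_4 = -1·-5 + 1·3 = 8
u_5 = -1·8 + 1·-5 = -13
u_6 = -1·-13 + 1·8 = 21
u_7 = -1·21 + 1·-13 = -34
u_8 = -1·-34 + 1·21 = 55
u_9 = -1·55 + 1·-34 = -89
u_10 = -1·-89 + 1·55 = 144
u_11 = -1·144 + 1·-89 = -233
u_12 = -1·-233 + 1·144 = 377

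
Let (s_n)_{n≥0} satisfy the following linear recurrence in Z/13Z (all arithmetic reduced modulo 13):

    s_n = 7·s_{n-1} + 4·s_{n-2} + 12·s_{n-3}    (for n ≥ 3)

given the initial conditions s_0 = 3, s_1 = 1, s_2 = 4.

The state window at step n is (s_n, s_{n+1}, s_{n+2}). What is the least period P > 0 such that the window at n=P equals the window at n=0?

366

n=0: window = (3, 1, 4)
n=1: window = (1, 4, 3)
n=2: window = (4, 3, 10)
n=3: window = (3, 10, 0)
n=4: window = (10, 0, 11)
n=5: window = (0, 11, 2)
n=6: window = (11, 2, 6)
n=7: window = (2, 6, 0)
n=8: window = (6, 0, 9)
n=9: window = (0, 9, 5)
n=10: window = (9, 5, 6)
n=11: window = (5, 6, 1)
n=12: window = (6, 1, 0)
n=13: window = (1, 0, 11)
n=14: window = (0, 11, 11)
n=15: window = (11, 11, 4)
n=16: window = (11, 4, 9)
n=17: window = (4, 9, 3)
n=18: window = (9, 3, 1)
n=19: window = (3, 1, 10)
n=20: window = (1, 10, 6)
n=21: window = (10, 6, 3)
n=22: window = (6, 3, 9)
n=23: window = (3, 9, 4)
n=24: window = (9, 4, 9)
n=25: window = (4, 9, 5)
n=26: window = (9, 5, 2)
n=27: window = (5, 2, 12)
n=28: window = (2, 12, 9)
n=29: window = (12, 9, 5)
n=30: window = (9, 5, 7)
n=31: window = (5, 7, 8)
n=32: window = (7, 8, 1)
n=33: window = (8, 1, 6)
n=34: window = (1, 6, 12)
n=35: window = (6, 12, 3)
n=36: window = (12, 3, 11)
n=37: window = (3, 11, 12)
n=38: window = (11, 12, 8)
n=39: window = (12, 8, 2)
n=40: window = (8, 2, 8)
…
n=364: window = (2, 2, 3)
n=365: window = (2, 3, 1)
n=366: window = (3, 1, 4)
window at n=366 equals window at n=0 → period = 366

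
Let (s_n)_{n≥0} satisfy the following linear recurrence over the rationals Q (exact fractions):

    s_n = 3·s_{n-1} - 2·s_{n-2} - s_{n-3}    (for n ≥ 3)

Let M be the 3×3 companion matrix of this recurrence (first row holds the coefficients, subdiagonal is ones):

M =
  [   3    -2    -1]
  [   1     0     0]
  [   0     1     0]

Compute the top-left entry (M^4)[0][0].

25

(M^4)[0][0] is the top entry after applying M 4 times to the unit state (1, 0, 0). Equivalently it is h_{6} for the auxiliary sequence (h_n) obeying the same recurrence with h_2 = 1 and h_i = 0 for 0 ≤ i < 2:
h_3 = 3·1 + -2·0 + -1·0 = 3
h_4 = 3·3 + -2·1 + -1·0 = 7
h_5 = 3·7 + -2·3 + -1·1 = 14
h_6 = 3·14 + -2·7 + -1·3 = 25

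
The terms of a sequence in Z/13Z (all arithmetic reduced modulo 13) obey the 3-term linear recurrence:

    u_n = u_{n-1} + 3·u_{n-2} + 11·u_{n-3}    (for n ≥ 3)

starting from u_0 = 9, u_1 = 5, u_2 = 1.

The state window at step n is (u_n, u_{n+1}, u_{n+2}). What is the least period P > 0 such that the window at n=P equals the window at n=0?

84

n=0: window = (9, 5, 1)
n=1: window = (5, 1, 11)
n=2: window = (1, 11, 4)
n=3: window = (11, 4, 9)
n=4: window = (4, 9, 12)
n=5: window = (9, 12, 5)
n=6: window = (12, 5, 10)
n=7: window = (5, 10, 1)
n=8: window = (10, 1, 8)
n=9: window = (1, 8, 4)
n=10: window = (8, 4, 0)
n=11: window = (4, 0, 9)
n=12: window = (0, 9, 1)
n=13: window = (9, 1, 2)
n=14: window = (1, 2, 0)
n=15: window = (2, 0, 4)
n=16: window = (0, 4, 0)
n=17: window = (4, 0, 12)
n=18: window = (0, 12, 4)
n=19: window = (12, 4, 1)
n=20: window = (4, 1, 2)
n=21: window = (1, 2, 10)
n=22: window = (2, 10, 1)
n=23: window = (10, 1, 1)
n=24: window = (1, 1, 10)
n=25: window = (1, 10, 11)
n=26: window = (10, 11, 0)
n=27: window = (11, 0, 0)
n=28: window = (0, 0, 4)
n=29: window = (0, 4, 4)
n=30: window = (4, 4, 3)
n=31: window = (4, 3, 7)
n=32: window = (3, 7, 8)
n=33: window = (7, 8, 10)
n=34: window = (8, 10, 7)
n=35: window = (10, 7, 8)
n=36: window = (7, 8, 9)
n=37: window = (8, 9, 6)
n=38: window = (9, 6, 4)
n=39: window = (6, 4, 4)
n=40: window = (4, 4, 4)
…
n=82: window = (9, 9, 9)
n=83: window = (9, 9, 5)
n=84: window = (9, 5, 1)
window at n=84 equals window at n=0 → period = 84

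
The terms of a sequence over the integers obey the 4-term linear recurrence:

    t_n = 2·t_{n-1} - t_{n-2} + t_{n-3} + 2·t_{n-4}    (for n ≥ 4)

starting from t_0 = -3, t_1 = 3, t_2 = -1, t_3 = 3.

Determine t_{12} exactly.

1114

t_4 = 2·3 + -1·-1 + 1·3 + 2·-3 = 4
t_5 = 2·4 + -1·3 + 1·-1 + 2·3 = 10
t_6 = 2·10 + -1·4 + 1·3 + 2·-1 = 17
t_7 = 2·17 + -1·10 + 1·4 + 2·3 = 34
t_8 = 2·34 + -1·17 + 1·10 + 2·4 = 69
t_9 = 2·69 + -1·34 + 1·17 + 2·10 = 141
t_10 = 2·141 + -1·69 + 1·34 + 2·17 = 281
t_11 = 2·281 + -1·141 + 1·69 + 2·34 = 558
t_12 = 2·558 + -1·281 + 1·141 + 2·69 = 1114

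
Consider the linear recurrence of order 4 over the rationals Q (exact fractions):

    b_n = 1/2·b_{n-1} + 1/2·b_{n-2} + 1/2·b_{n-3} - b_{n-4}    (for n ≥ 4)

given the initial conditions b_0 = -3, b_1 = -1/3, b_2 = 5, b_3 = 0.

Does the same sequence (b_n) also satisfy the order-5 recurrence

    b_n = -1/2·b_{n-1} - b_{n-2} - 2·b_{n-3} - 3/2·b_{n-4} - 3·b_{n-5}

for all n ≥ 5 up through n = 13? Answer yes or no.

Terms b_0..b_13: -3, -1/3, 5, 0, 16/3, 11/2, 5/12, 45/8, 7/16, -217/96, 95/64, -2225/384, -953/256, -899/512
n=5: candidate gives -19/6, actual b_5 = 11/2 ✗

no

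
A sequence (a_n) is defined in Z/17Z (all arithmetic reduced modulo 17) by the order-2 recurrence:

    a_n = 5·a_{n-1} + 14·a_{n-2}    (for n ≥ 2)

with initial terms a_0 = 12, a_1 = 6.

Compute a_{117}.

3

a_2 = 5·6 + 14·12 = 11
a_3 = 5·11 + 14·6 = 3
a_4 = 5·3 + 14·11 = 16
a_5 = 5·16 + 14·3 = 3
a_6 = 5·3 + 14·16 = 1
a_7 = 5·1 + 14·3 = 13
a_8 = 5·13 + 14·1 = 11
a_9 = 5·11 + 14·13 = 16
a_10 = 5·16 + 14·11 = 13
a_11 = 5·13 + 14·16 = 0
a_12 = 5·0 + 14·13 = 12
a_13 = 5·12 + 14·0 = 9
a_14 = 5·9 + 14·12 = 9
a_15 = 5·9 + 14·9 = 1
a_16 = 5·1 + 14·9 = 12
a_17 = 5·12 + 14·1 = 6
(a_16, a_17) = (12, 6) = (a_0, a_1), so the sequence has period 16.
117 ≡ 5 (mod 16), hence a_117 = a_5 = 3.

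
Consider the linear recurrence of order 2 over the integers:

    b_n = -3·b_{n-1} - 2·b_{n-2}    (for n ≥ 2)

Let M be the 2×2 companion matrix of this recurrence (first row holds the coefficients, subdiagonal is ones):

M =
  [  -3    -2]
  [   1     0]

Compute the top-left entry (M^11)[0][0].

-4095

(M^11)[0][0] is the top entry after applying M 11 times to the unit state (1, 0). Equivalently it is h_{12} for the auxiliary sequence (h_n) obeying the same recurrence with h_1 = 1 and h_i = 0 for 0 ≤ i < 1:
h_2 = -3·1 + -2·0 = -3
h_3 = -3·-3 + -2·1 = 7
h_4 = -3·7 + -2·-3 = -15
h_5 = -3·-15 + -2·7 = 31
h_6 = -3·31 + -2·-15 = -63
h_7 = -3·-63 + -2·31 = 127
h_8 = -3·127 + -2·-63 = -255
h_9 = -3·-255 + -2·127 = 511
h_10 = -3·511 + -2·-255 = -1023
h_11 = -3·-1023 + -2·511 = 2047
h_12 = -3·2047 + -2·-1023 = -4095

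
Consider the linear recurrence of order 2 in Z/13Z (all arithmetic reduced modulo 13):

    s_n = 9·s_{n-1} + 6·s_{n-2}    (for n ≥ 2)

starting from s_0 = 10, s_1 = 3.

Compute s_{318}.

6

s_2 = 9·3 + 6·10 = 9
s_3 = 9·9 + 6·3 = 8
s_4 = 9·8 + 6·9 = 9
s_5 = 9·9 + 6·8 = 12
s_6 = 9·12 + 6·9 = 6
s_7 = 9·6 + 6·12 = 9
s_8 = 9·9 + 6·6 = 0
s_9 = 9·0 + 6·9 = 2
s_10 = 9·2 + 6·0 = 5
s_11 = 9·5 + 6·2 = 5
s_12 = 9·5 + 6·5 = 10
s_13 = 9·10 + 6·5 = 3
(s_12, s_13) = (10, 3) = (s_0, s_1), so the sequence has period 12.
318 ≡ 6 (mod 12), hence s_318 = s_6 = 6.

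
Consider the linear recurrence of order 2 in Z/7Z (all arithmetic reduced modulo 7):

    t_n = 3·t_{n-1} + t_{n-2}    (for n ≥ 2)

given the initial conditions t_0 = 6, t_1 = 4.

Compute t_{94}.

6

t_2 = 3·4 + 1·6 = 4
t_3 = 3·4 + 1·4 = 2
t_4 = 3·2 + 1·4 = 3
t_5 = 3·3 + 1·2 = 4
t_6 = 3·4 + 1·3 = 1
t_7 = 3·1 + 1·4 = 0
t_8 = 3·0 + 1·1 = 1
t_9 = 3·1 + 1·0 = 3
t_10 = 3·3 + 1·1 = 3
t_11 = 3·3 + 1·3 = 5
t_12 = 3·5 + 1·3 = 4
t_13 = 3·4 + 1·5 = 3
t_14 = 3·3 + 1·4 = 6
t_15 = 3·6 + 1·3 = 0
t_16 = 3·0 + 1·6 = 6
t_17 = 3·6 + 1·0 = 4
(t_16, t_17) = (6, 4) = (t_0, t_1), so the sequence has period 16.
94 ≡ 14 (mod 16), hence t_94 = t_14 = 6.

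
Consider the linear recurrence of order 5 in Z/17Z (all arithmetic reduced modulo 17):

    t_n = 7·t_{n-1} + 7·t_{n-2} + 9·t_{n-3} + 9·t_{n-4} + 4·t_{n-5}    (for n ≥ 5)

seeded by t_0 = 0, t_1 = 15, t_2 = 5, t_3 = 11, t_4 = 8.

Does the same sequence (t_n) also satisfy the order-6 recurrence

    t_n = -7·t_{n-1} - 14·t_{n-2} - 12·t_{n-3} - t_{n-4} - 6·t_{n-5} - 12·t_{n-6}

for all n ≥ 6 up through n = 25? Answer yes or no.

yes

Terms t_0..t_25: 0, 15, 5, 11, 8, 7, 3, 6, 4, 5, 2, 15, 3, 1, 14, 3, 11, 7, 11, 2, 10, 1, 1, 13, 1, 3
n=6: candidate gives 3, actual t_6 = 3 ✓
n=7: candidate gives 6, actual t_7 = 6 ✓
n=8: candidate gives 4, actual t_8 = 4 ✓
n=9: candidate gives 5, actual t_9 = 5 ✓
n=10: candidate gives 2, actual t_10 = 2 ✓
n=11: candidate gives 15, actual t_11 = 15 ✓
n=12: candidate gives 3, actual t_12 = 3 ✓
n=13: candidate gives 1, actual t_13 = 1 ✓
n=14: candidate gives 14, actual t_14 = 14 ✓
n=15: candidate gives 3, actual t_15 = 3 ✓
n=16: candidate gives 11, actual t_16 = 11 ✓
n=17: candidate gives 7, actual t_17 = 7 ✓
n=18: candidate gives 11, actual t_18 = 11 ✓
n=19: candidate gives 2, actual t_19 = 2 ✓
n=20: candidate gives 10, actual t_20 = 10 ✓
n=21: candidate gives 1, actual t_21 = 1 ✓
n=22: candidate gives 1, actual t_22 = 1 ✓
n=23: candidate gives 13, actual t_23 = 13 ✓
n=24: candidate gives 1, actual t_24 = 1 ✓
n=25: candidate gives 3, actual t_25 = 3 ✓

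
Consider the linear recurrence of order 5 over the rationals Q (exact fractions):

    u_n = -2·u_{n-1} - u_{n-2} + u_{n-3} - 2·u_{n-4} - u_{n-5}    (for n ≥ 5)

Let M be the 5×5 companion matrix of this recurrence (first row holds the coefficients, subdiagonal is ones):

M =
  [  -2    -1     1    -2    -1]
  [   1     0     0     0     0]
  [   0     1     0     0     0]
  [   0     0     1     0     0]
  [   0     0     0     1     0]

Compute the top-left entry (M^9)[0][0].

4

(M^9)[0][0] is the top entry after applying M 9 times to the unit state (1, 0, 0, 0, 0). Equivalently it is h_{13} for the auxiliary sequence (h_n) obeying the same recurrence with h_4 = 1 and h_i = 0 for 0 ≤ i < 4:
h_5 = -2·1 + -1·0 + 1·0 + -2·0 + -1·0 = -2
h_6 = -2·-2 + -1·1 + 1·0 + -2·0 + -1·0 = 3
h_7 = -2·3 + -1·-2 + 1·1 + -2·0 + -1·0 = -3
h_8 = -2·-3 + -1·3 + 1·-2 + -2·1 + -1·0 = -1
h_9 = -2·-1 + -1·-3 + 1·3 + -2·-2 + -1·1 = 11
h_10 = -2·11 + -1·-1 + 1·-3 + -2·3 + -1·-2 = -28
h_11 = -2·-28 + -1·11 + 1·-1 + -2·-3 + -1·3 = 47
h_12 = -2·47 + -1·-28 + 1·11 + -2·-1 + -1·-3 = -50
h_13 = -2·-50 + -1·47 + 1·-28 + -2·11 + -1·-1 = 4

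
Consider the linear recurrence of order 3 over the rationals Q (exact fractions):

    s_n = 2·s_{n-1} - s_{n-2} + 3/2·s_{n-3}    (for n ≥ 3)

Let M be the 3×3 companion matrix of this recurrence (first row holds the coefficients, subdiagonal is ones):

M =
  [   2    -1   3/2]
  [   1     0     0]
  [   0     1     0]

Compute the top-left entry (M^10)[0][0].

1003/2

(M^10)[0][0] is the top entry after applying M 10 times to the unit state (1, 0, 0). Equivalently it is h_{12} for the auxiliary sequence (h_n) obeying the same recurrence with h_2 = 1 and h_i = 0 for 0 ≤ i < 2:
h_3 = 2·1 + -1·0 + 3/2·0 = 2
h_4 = 2·2 + -1·1 + 3/2·0 = 3
h_5 = 2·3 + -1·2 + 3/2·1 = 11/2
h_6 = 2·11/2 + -1·3 + 3/2·2 = 11
h_7 = 2·11 + -1·11/2 + 3/2·3 = 21
h_8 = 2·21 + -1·11 + 3/2·11/2 = 157/4
h_9 = 2·157/4 + -1·21 + 3/2·11 = 74
h_10 = 2·74 + -1·157/4 + 3/2·21 = 561/4
h_11 = 2·561/4 + -1·74 + 3/2·157/4 = 2123/8
h_12 = 2·2123/8 + -1·561/4 + 3/2·74 = 1003/2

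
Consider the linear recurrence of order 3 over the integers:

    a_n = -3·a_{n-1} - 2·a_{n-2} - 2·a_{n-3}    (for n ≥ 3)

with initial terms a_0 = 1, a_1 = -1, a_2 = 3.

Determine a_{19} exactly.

a_3 = -3·3 + -2·-1 + -2·1 = -9
a_4 = -3·-9 + -2·3 + -2·-1 = 23
a_5 = -3·23 + -2·-9 + -2·3 = -57
a_6 = -3·-57 + -2·23 + -2·-9 = 143
a_7 = -3·143 + -2·-57 + -2·23 = -361
a_8 = -3·-361 + -2·143 + -2·-57 = 911
a_9 = -3·911 + -2·-361 + -2·143 = -2297
a_10 = -3·-2297 + -2·911 + -2·-361 = 5791
a_11 = -3·5791 + -2·-2297 + -2·911 = -14601
a_12 = -3·-14601 + -2·5791 + -2·-2297 = 36815
a_13 = -3·36815 + -2·-14601 + -2·5791 = -92825
a_14 = -3·-92825 + -2·36815 + -2·-14601 = 234047
a_15 = -3·234047 + -2·-92825 + -2·36815 = -590121
a_16 = -3·-590121 + -2·234047 + -2·-92825 = 1487919
a_17 = -3·1487919 + -2·-590121 + -2·234047 = -3751609
a_18 = -3·-3751609 + -2·1487919 + -2·-590121 = 9459231
a_19 = -3·9459231 + -2·-3751609 + -2·1487919 = -23850313

-23850313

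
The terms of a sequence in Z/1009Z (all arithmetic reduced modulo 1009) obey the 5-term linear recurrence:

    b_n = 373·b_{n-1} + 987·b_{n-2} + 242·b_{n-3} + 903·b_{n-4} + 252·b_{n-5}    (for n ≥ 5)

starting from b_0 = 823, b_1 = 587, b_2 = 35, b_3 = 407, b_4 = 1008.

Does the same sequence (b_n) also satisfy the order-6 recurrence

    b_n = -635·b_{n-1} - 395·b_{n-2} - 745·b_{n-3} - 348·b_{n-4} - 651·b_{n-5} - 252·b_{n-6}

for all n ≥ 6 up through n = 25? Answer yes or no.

Terms b_0..b_25: 823, 587, 35, 407, 1008, 30, 661, 448, 152, 561, 578, 925, 824, 98, 509, 845, 238, 139, 872, 766, 537, 800, 864, 62, 858, 125
n=6: candidate gives 661, actual b_6 = 661 ✓
n=7: candidate gives 448, actual b_7 = 448 ✓
n=8: candidate gives 152, actual b_8 = 152 ✓
n=9: candidate gives 561, actual b_9 = 561 ✓
n=10: candidate gives 578, actual b_10 = 578 ✓
n=11: candidate gives 925, actual b_11 = 925 ✓
n=12: candidate gives 824, actual b_12 = 824 ✓
n=13: candidate gives 98, actual b_13 = 98 ✓
n=14: candidate gives 509, actual b_14 = 509 ✓
n=15: candidate gives 845, actual b_15 = 845 ✓
n=16: candidate gives 238, actual b_16 = 238 ✓
n=17: candidate gives 139, actual b_17 = 139 ✓
n=18: candidate gives 872, actual b_18 = 872 ✓
n=19: candidate gives 766, actual b_19 = 766 ✓
n=20: candidate gives 537, actual b_20 = 537 ✓
n=21: candidate gives 800, actual b_21 = 800 ✓
n=22: candidate gives 864, actual b_22 = 864 ✓
n=23: candidate gives 62, actual b_23 = 62 ✓
n=24: candidate gives 858, actual b_24 = 858 ✓
n=25: candidate gives 125, actual b_25 = 125 ✓

yes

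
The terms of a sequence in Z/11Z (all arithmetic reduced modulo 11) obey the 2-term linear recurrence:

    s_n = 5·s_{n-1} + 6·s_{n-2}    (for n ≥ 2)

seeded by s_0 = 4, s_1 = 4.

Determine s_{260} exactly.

4

s_2 = 5·4 + 6·4 = 0
s_3 = 5·0 + 6·4 = 2
s_4 = 5·2 + 6·0 = 10
s_5 = 5·10 + 6·2 = 7
s_6 = 5·7 + 6·10 = 7
s_7 = 5·7 + 6·7 = 0
s_8 = 5·0 + 6·7 = 9
s_9 = 5·9 + 6·0 = 1
s_10 = 5·1 + 6·9 = 4
s_11 = 5·4 + 6·1 = 4
(s_10, s_11) = (4, 4) = (s_0, s_1), so the sequence has period 10.
260 ≡ 0 (mod 10), hence s_260 = s_0 = 4.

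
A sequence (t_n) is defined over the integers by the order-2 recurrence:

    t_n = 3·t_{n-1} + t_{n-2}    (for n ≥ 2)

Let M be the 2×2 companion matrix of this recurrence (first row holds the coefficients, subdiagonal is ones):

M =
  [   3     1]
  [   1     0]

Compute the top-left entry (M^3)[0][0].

33

(M^3)[0][0] is the top entry after applying M 3 times to the unit state (1, 0). Equivalently it is h_{4} for the auxiliary sequence (h_n) obeying the same recurrence with h_1 = 1 and h_i = 0 for 0 ≤ i < 1:
h_2 = 3·1 + 1·0 = 3
h_3 = 3·3 + 1·1 = 10
h_4 = 3·10 + 1·3 = 33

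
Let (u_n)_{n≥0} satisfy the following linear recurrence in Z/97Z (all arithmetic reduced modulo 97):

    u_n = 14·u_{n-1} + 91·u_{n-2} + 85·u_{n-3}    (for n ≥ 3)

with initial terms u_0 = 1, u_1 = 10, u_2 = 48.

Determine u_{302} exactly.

58

u_3 = 14·48 + 91·10 + 85·1 = 18
u_4 = 14·18 + 91·48 + 85·10 = 38
u_5 = 14·38 + 91·18 + 85·48 = 42
u_6 = 14·42 + 91·38 + 85·18 = 47
u_7 = 14·47 + 91·42 + 85·38 = 47
u_8 = 14·47 + 91·47 + 85·42 = 66
Continuing the recurrence:
  u_9 = 78;  u_10 = 35;  u_11 = 6;  u_12 = 5;  u_13 = 2;  u_14 = 23
  u_15 = 56;  u_16 = 40;  u_17 = 45;  u_18 = 9;  u_19 = 55;  u_20 = 79
  u_21 = 86;  u_22 = 70;  u_23 = 1;  u_24 = 17;  u_25 = 71;  u_26 = 7
  u_27 = 50;  u_28 = 0;  u_29 = 4;  u_30 = 38;  u_31 = 23;  u_32 = 46
  u_33 = 50;  u_34 = 51;  u_35 = 56;  u_36 = 72;  u_37 = 60;  u_38 = 27
  u_39 = 27;  u_40 = 78;  u_41 = 24;  u_42 = 29;  u_43 = 5;  u_44 = 93
  u_45 = 51;  u_46 = 96;  u_47 = 19;  u_48 = 48;  u_49 = 85;  u_50 = 92
  u_51 = 8;  u_52 = 92;  u_53 = 39;  u_54 = 92;  u_55 = 47;  u_56 = 26
  u_57 = 45;  u_58 = 7;  u_59 = 1;  u_60 = 14;  u_61 = 9;  u_62 = 30
  u_63 = 4;  u_64 = 59;  u_65 = 54;  u_66 = 63;  u_67 = 44;  u_68 = 75
  u_69 = 30;  u_70 = 24;  u_71 = 32;  u_72 = 41;  u_73 = 94;  u_74 = 7
  u_75 = 12;  u_76 = 65;  u_77 = 75;  u_78 = 31;  u_79 = 77;  u_80 = 89
  u_81 = 24;  u_82 = 42;  u_83 = 55;  u_84 = 36;  u_85 = 58;  u_86 = 33
  u_87 = 70;  u_88 = 86;  u_89 = 0;  u_90 = 2;  u_91 = 63;  u_92 = 94
  u_93 = 41;  u_94 = 30;  u_95 = 16;  u_96 = 37;  u_97 = 62;  u_98 = 66
  u_99 = 11;  u_100 = 81;  u_101 = 82;  u_102 = 45;  u_103 = 39;  u_104 = 68
  u_105 = 81;  u_106 = 64;  u_107 = 79;  u_108 = 41;  u_109 = 11;  u_110 = 27
  u_111 = 14;  u_112 = 96;  u_113 = 63;  u_114 = 41;  u_115 = 14;  u_116 = 67
  u_117 = 71;  u_118 = 36;  u_119 = 50;  u_120 = 20;  u_121 = 33;  u_122 = 33
  u_123 = 24;  u_124 = 33;  u_125 = 19;  u_126 = 71;  u_127 = 96;  u_128 = 11
  u_129 = 84;  u_130 = 55;  u_131 = 37;  u_132 = 53;  u_133 = 54;  u_134 = 91
  u_135 = 23;  u_136 = 1;  u_137 = 45;  u_138 = 57;  u_139 = 31;  u_140 = 37
  u_141 = 36;  u_142 = 7;  u_143 = 20;  u_144 = 0;  u_145 = 87;  u_146 = 8
  u_147 = 75;  u_148 = 55;  u_149 = 30;  u_150 = 63;  u_151 = 42;  u_152 = 44
  u_153 = 93;  u_154 = 49;  u_155 = 85;  u_156 = 71;  u_157 = 90;  u_158 = 8
  u_159 = 78;  u_160 = 61;  u_161 = 96;  u_162 = 42;  u_163 = 56;  u_164 = 59
  u_165 = 83;  u_166 = 39;  u_167 = 19;  u_168 = 6;  u_169 = 84;  u_170 = 39
  u_171 = 67;  u_172 = 84;  u_173 = 15;  u_174 = 66;  u_175 = 20;  u_176 = 92
  u_177 = 85;  u_178 = 10;  u_179 = 78;  u_180 = 12;  u_181 = 65;  u_182 = 96
  u_183 = 34;  u_184 = 90;  u_185 = 1;  u_186 = 36;  u_187 = 0;  u_188 = 63
  u_189 = 62;  u_190 = 5;  u_191 = 9;  u_192 = 31;  u_193 = 29;  u_194 = 15
  u_195 = 52;  u_196 = 96;  u_197 = 76;  u_198 = 58;  u_199 = 77;  u_200 = 12
  u_201 = 77;  u_202 = 82;  u_203 = 57;  u_204 = 61;  u_205 = 13;  u_206 = 5
  u_207 = 36;  u_208 = 27;  u_209 = 5;  u_210 = 58;  u_211 = 70;  u_212 = 87
  u_213 = 5;  u_214 = 66;  u_215 = 44;  u_216 = 63;  u_217 = 20;  u_218 = 53
  u_219 = 60;  u_220 = 88;  u_221 = 42;  u_222 = 19;  u_223 = 25;  u_224 = 23
  u_225 = 41;  u_226 = 39;  u_227 = 24;  u_228 = 95;  u_229 = 39;  u_230 = 76
  u_231 = 78;  u_232 = 71;  u_233 = 2;  u_234 = 24;  u_235 = 54;  u_236 = 6
  u_237 = 54;  u_238 = 72;  u_239 = 30;  u_240 = 19;  u_241 = 95;  u_242 = 80
  u_243 = 31;  u_244 = 75;  u_245 = 1;  u_246 = 65;  u_247 = 4;  u_248 = 42
  u_249 = 75;  u_250 = 71;  u_251 = 40;  u_252 = 10;  u_253 = 18;  u_254 = 3
  u_255 = 8;  u_256 = 72;  u_257 = 51;  u_258 = 89;  u_259 = 76;  u_260 = 15
  u_261 = 44;  u_262 = 2;  u_263 = 69;  u_264 = 38;  u_265 = 94;  u_266 = 66
  u_267 = 1;  u_268 = 42;  u_269 = 81;  u_270 = 94;  u_271 = 35;  u_272 = 21
  u_273 = 23;  u_274 = 67;  u_275 = 63;  u_276 = 10;  u_277 = 25;  u_278 = 19
  u_279 = 93;  u_280 = 15;  u_281 = 6;  u_282 = 42;  u_283 = 81;  u_284 = 34
  u_285 = 68;  u_286 = 67;  u_287 = 25;  u_288 = 5;  u_289 = 86;  u_290 = 1
  u_291 = 20;  u_292 = 18;  u_293 = 23;  u_294 = 71;  u_295 = 58;  u_296 = 13
  u_297 = 49;  u_298 = 9;  u_299 = 64;  u_300 = 60
u_301 = 14·60 + 91·64 + 85·9 = 57
u_302 = 14·57 + 91·60 + 85·64 = 58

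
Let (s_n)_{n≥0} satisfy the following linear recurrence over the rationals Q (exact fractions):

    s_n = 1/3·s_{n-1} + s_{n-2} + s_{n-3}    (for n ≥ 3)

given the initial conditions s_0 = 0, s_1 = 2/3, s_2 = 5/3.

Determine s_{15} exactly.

855420725/4782969

s_3 = 1/3·5/3 + 1·2/3 + 1·0 = 11/9
s_4 = 1/3·11/9 + 1·5/3 + 1·2/3 = 74/27
s_5 = 1/3·74/27 + 1·11/9 + 1·5/3 = 308/81
s_6 = 1/3·308/81 + 1·74/27 + 1·11/9 = 1271/243
s_7 = 1/3·1271/243 + 1·308/81 + 1·74/27 = 6041/729
s_8 = 1/3·6041/729 + 1·1271/243 + 1·308/81 = 25796/2187
s_9 = 1/3·25796/2187 + 1·6041/729 + 1·1271/243 = 114482/6561
s_10 = 1/3·114482/6561 + 1·25796/2187 + 1·6041/729 = 509753/19683
s_11 = 1/3·509753/19683 + 1·114482/6561 + 1·25796/2187 = 2236583/59049
s_12 = 1/3·2236583/59049 + 1·509753/19683 + 1·114482/6561 = 9915374/177147
s_13 = 1/3·9915374/177147 + 1·2236583/59049 + 1·509753/19683 = 43807952/531441
s_14 = 1/3·43807952/531441 + 1·9915374/177147 + 1·2236583/59049 = 193434059/1594323
s_15 = 1/3·193434059/1594323 + 1·43807952/531441 + 1·9915374/177147 = 855420725/4782969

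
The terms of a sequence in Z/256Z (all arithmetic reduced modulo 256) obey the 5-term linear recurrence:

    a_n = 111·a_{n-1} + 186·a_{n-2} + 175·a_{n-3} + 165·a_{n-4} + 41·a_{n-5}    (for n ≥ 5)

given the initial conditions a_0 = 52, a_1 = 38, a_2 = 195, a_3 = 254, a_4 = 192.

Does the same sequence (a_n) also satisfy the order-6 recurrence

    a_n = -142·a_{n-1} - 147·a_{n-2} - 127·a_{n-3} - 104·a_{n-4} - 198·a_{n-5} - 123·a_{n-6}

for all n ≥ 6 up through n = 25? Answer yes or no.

Terms a_0..a_25: 52, 38, 195, 254, 192, 235, 204, 99, 56, 225, 11, 2, 158, 120, 82, 205, 167, 15, 12, 134, 139, 63, 12, 73, 125, 79
n=6: candidate gives 204, actual a_6 = 204 ✓
n=7: candidate gives 99, actual a_7 = 99 ✓
n=8: candidate gives 56, actual a_8 = 56 ✓
n=9: candidate gives 225, actual a_9 = 225 ✓
n=10: candidate gives 11, actual a_10 = 11 ✓
n=11: candidate gives 2, actual a_11 = 2 ✓
n=12: candidate gives 158, actual a_12 = 158 ✓
n=13: candidate gives 120, actual a_13 = 120 ✓
n=14: candidate gives 82, actual a_14 = 82 ✓
n=15: candidate gives 205, actual a_15 = 205 ✓
n=16: candidate gives 167, actual a_16 = 167 ✓
n=17: candidate gives 15, actual a_17 = 15 ✓
n=18: candidate gives 12, actual a_18 = 12 ✓
n=19: candidate gives 134, actual a_19 = 134 ✓
n=20: candidate gives 139, actual a_20 = 139 ✓
n=21: candidate gives 63, actual a_21 = 63 ✓
n=22: candidate gives 12, actual a_22 = 12 ✓
n=23: candidate gives 73, actual a_23 = 73 ✓
n=24: candidate gives 125, actual a_24 = 125 ✓
n=25: candidate gives 79, actual a_25 = 79 ✓

yes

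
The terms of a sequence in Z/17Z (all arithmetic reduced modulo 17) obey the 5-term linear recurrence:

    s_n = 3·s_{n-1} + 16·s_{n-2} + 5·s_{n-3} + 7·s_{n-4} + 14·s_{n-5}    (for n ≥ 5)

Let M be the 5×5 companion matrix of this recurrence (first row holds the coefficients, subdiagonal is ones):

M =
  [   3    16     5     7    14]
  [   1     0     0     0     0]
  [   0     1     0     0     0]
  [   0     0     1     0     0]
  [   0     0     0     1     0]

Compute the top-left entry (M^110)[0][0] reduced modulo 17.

(M^110)[0][0] is the top entry after applying M 110 times to the unit state (1, 0, 0, 0, 0). Equivalently it is h_{114} for the auxiliary sequence (h_n) obeying the same recurrence with h_4 = 1 and h_i = 0 for 0 ≤ i < 4:
h_5 = 3·1 + 16·0 + 5·0 + 7·0 + 14·0 = 3
h_6 = 3·3 + 16·1 + 5·0 + 7·0 + 14·0 = 8
h_7 = 3·8 + 16·3 + 5·1 + 7·0 + 14·0 = 9
h_8 = 3·9 + 16·8 + 5·3 + 7·1 + 14·0 = 7
h_9 = 3·7 + 16·9 + 5·8 + 7·3 + 14·1 = 2
h_10 = 3·2 + 16·7 + 5·9 + 7·8 + 14·3 = 6
Continuing the recurrence:
  h_11 = 5;  h_12 = 7;  h_13 = 5;  h_14 = 1;  h_15 = 16;  h_16 = 4
  h_17 = 15;  h_18 = 11;  h_19 = 11;  h_20 = 9;  h_21 = 11;  h_22 = 9
  h_23 = 3;  h_24 = 0;  h_25 = 7;  h_26 = 15;  h_27 = 15;  h_28 = 5
  h_29 = 5;  h_30 = 16;  h_31 = 9;  h_32 = 9;  h_33 = 16;  h_34 = 11
  h_35 = 9;  h_36 = 13;  h_37 = 0;  h_38 = 10;  h_39 = 6;  h_40 = 4
  h_41 = 0;  h_42 = 11;  h_43 = 14;  h_44 = 7;  h_45 = 16;  h_46 = 1
  h_47 = 2;  h_48 = 7;  h_49 = 13;  h_50 = 1;  h_51 = 2;  h_52 = 11
  h_53 = 4;  h_54 = 13;  h_55 = 16;  h_56 = 7;  h_57 = 14;  h_58 = 7
  h_59 = 13;  h_60 = 1;  h_61 = 0;  h_62 = 3;  h_63 = 16;  h_64 = 13
  h_65 = 1;  h_66 = 6;  h_67 = 15;  h_68 = 2;  h_69 = 6;  h_70 = 11
  h_71 = 5;  h_72 = 3;  h_73 = 10;  h_74 = 9;  h_75 = 0;  h_76 = 13
  h_77 = 9;  h_78 = 13;  h_79 = 0;  h_80 = 4;  h_81 = 16;  h_82 = 6
  h_83 = 0;  h_84 = 0;  h_85 = 11;  h_86 = 10;  h_87 = 1;  h_88 = 14
  h_89 = 15;  h_90 = 5;  h_91 = 13;  h_92 = 0;  h_93 = 7;  h_94 = 8
  h_95 = 8;  h_96 = 12;  h_97 = 15;  h_98 = 6;  h_99 = 10;  h_100 = 6
  h_101 = 5;  h_102 = 5;  h_103 = 7;  h_104 = 2;  h_105 = 7;  h_106 = 6
  h_107 = 4;  h_108 = 0;  h_109 = 1;  h_110 = 10;  h_111 = 5;  h_112 = 15
h_113 = 3·15 + 16·5 + 5·10 + 7·1 + 14·0 = 12
h_114 = 3·12 + 16·15 + 5·5 + 7·10 + 14·1 = 11

11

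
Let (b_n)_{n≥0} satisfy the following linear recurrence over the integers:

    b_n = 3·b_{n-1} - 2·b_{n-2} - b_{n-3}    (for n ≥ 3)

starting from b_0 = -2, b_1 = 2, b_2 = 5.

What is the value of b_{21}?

b_3 = 3·5 + -2·2 + -1·-2 = 13
b_4 = 3·13 + -2·5 + -1·2 = 27
b_5 = 3·27 + -2·13 + -1·5 = 50
b_6 = 3·50 + -2·27 + -1·13 = 83
b_7 = 3·83 + -2·50 + -1·27 = 122
b_8 = 3·122 + -2·83 + -1·50 = 150
b_9 = 3·150 + -2·122 + -1·83 = 123
b_10 = 3·123 + -2·150 + -1·122 = -53
b_11 = 3·-53 + -2·123 + -1·150 = -555
b_12 = 3·-555 + -2·-53 + -1·123 = -1682
b_13 = 3·-1682 + -2·-555 + -1·-53 = -3883
b_14 = 3·-3883 + -2·-1682 + -1·-555 = -7730
b_15 = 3·-7730 + -2·-3883 + -1·-1682 = -13742
b_16 = 3·-13742 + -2·-7730 + -1·-3883 = -21883
b_17 = 3·-21883 + -2·-13742 + -1·-7730 = -30435
b_18 = 3·-30435 + -2·-21883 + -1·-13742 = -33797
b_19 = 3·-33797 + -2·-30435 + -1·-21883 = -18638
b_20 = 3·-18638 + -2·-33797 + -1·-30435 = 42115
b_21 = 3·42115 + -2·-18638 + -1·-33797 = 197418

197418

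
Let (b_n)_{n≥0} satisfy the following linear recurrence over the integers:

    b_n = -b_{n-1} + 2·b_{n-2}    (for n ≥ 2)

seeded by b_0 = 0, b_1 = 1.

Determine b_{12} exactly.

-1365

b_2 = -1·1 + 2·0 = -1
b_3 = -1·-1 + 2·1 = 3
b_4 = -1·3 + 2·-1 = -5
b_5 = -1·-5 + 2·3 = 11
b_6 = -1·11 + 2·-5 = -21
b_7 = -1·-21 + 2·11 = 43
b_8 = -1·43 + 2·-21 = -85
b_9 = -1·-85 + 2·43 = 171
b_10 = -1·171 + 2·-85 = -341
b_11 = -1·-341 + 2·171 = 683
b_12 = -1·683 + 2·-341 = -1365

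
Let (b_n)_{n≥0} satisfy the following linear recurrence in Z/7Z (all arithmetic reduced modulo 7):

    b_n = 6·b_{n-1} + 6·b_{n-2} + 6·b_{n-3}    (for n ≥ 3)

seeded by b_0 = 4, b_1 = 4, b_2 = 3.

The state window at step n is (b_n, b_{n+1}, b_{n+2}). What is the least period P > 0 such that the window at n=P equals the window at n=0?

n=0: window = (4, 4, 3)
n=1: window = (4, 3, 3)
n=2: window = (3, 3, 4)
n=3: window = (3, 4, 4)
n=4: window = (4, 4, 3)
window at n=4 equals window at n=0 → period = 4

4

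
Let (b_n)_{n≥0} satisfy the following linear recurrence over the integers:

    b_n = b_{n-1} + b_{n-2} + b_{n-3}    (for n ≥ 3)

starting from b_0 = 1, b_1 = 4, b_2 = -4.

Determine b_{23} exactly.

b_3 = 1·-4 + 1·4 + 1·1 = 1
b_4 = 1·1 + 1·-4 + 1·4 = 1
b_5 = 1·1 + 1·1 + 1·-4 = -2
b_6 = 1·-2 + 1·1 + 1·1 = 0
b_7 = 1·0 + 1·-2 + 1·1 = -1
b_8 = 1·-1 + 1·0 + 1·-2 = -3
b_9 = 1·-3 + 1·-1 + 1·0 = -4
b_10 = 1·-4 + 1·-3 + 1·-1 = -8
b_11 = 1·-8 + 1·-4 + 1·-3 = -15
b_12 = 1·-15 + 1·-8 + 1·-4 = -27
b_13 = 1·-27 + 1·-15 + 1·-8 = -50
b_14 = 1·-50 + 1·-27 + 1·-15 = -92
b_15 = 1·-92 + 1·-50 + 1·-27 = -169
b_16 = 1·-169 + 1·-92 + 1·-50 = -311
b_17 = 1·-311 + 1·-169 + 1·-92 = -572
b_18 = 1·-572 + 1·-311 + 1·-169 = -1052
b_19 = 1·-1052 + 1·-572 + 1·-311 = -1935
b_20 = 1·-1935 + 1·-1052 + 1·-572 = -3559
b_21 = 1·-3559 + 1·-1935 + 1·-1052 = -6546
b_22 = 1·-6546 + 1·-3559 + 1·-1935 = -12040
b_23 = 1·-12040 + 1·-6546 + 1·-3559 = -22145

-22145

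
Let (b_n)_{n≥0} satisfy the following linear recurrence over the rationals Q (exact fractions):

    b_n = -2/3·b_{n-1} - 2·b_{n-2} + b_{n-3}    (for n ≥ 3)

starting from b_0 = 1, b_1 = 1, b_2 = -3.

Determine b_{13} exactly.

13473289/59049

b_3 = -2/3·-3 + -2·1 + 1·1 = 1
b_4 = -2/3·1 + -2·-3 + 1·1 = 19/3
b_5 = -2/3·19/3 + -2·1 + 1·-3 = -83/9
b_6 = -2/3·-83/9 + -2·19/3 + 1·1 = -149/27
b_7 = -2/3·-149/27 + -2·-83/9 + 1·19/3 = 2305/81
b_8 = -2/3·2305/81 + -2·-149/27 + 1·-83/9 = -4169/243
b_9 = -2/3·-4169/243 + -2·2305/81 + 1·-149/27 = -37175/729
b_10 = -2/3·-37175/729 + -2·-4169/243 + 1·2305/81 = 211627/2187
b_11 = -2/3·211627/2187 + -2·-37175/729 + 1·-4169/243 = 133333/6561
b_12 = -2/3·133333/6561 + -2·211627/2187 + 1·-37175/729 = -5079677/19683
b_13 = -2/3·-5079677/19683 + -2·133333/6561 + 1·211627/2187 = 13473289/59049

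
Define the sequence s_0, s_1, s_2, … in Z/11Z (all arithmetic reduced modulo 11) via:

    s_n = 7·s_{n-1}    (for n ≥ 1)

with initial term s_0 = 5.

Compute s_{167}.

8

s_1 = 7·5 = 2
s_2 = 7·2 = 3
s_3 = 7·3 = 10
s_4 = 7·10 = 4
s_5 = 7·4 = 6
s_6 = 7·6 = 9
s_7 = 7·9 = 8
s_8 = 7·8 = 1
s_9 = 7·1 = 7
s_10 = 7·7 = 5
(s_10) = (5) = (s_0), so the sequence has period 10.
167 ≡ 7 (mod 10), hence s_167 = s_7 = 8.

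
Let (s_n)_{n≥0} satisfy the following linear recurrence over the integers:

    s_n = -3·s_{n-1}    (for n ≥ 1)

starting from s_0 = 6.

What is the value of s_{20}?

s_1 = -3·6 = -18
s_2 = -3·-18 = 54
s_3 = -3·54 = -162
s_4 = -3·-162 = 486
s_5 = -3·486 = -1458
s_6 = -3·-1458 = 4374
s_7 = -3·4374 = -13122
s_8 = -3·-13122 = 39366
s_9 = -3·39366 = -118098
s_10 = -3·-118098 = 354294
s_11 = -3·354294 = -1062882
s_12 = -3·-1062882 = 3188646
s_13 = -3·3188646 = -9565938
s_14 = -3·-9565938 = 28697814
s_15 = -3·28697814 = -86093442
s_16 = -3·-86093442 = 258280326
s_17 = -3·258280326 = -774840978
s_18 = -3·-774840978 = 2324522934
s_19 = -3·2324522934 = -6973568802
s_20 = -3·-6973568802 = 20920706406

20920706406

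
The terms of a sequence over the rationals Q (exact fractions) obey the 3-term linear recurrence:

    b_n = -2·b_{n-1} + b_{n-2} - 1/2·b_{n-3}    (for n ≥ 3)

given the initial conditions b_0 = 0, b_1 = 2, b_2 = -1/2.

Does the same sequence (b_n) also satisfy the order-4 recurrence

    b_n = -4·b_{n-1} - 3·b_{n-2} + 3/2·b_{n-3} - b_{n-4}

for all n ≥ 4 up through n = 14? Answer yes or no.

yes

Terms b_0..b_14: 0, 2, -1/2, 3, -15/2, 73/4, -91/2, 113, -2245/8, 697, -13849/8, 68793/16, -42715/4, 212181/8, -2107961/32
n=4: candidate gives -15/2, actual b_4 = -15/2 ✓
n=5: candidate gives 73/4, actual b_5 = 73/4 ✓
n=6: candidate gives -91/2, actual b_6 = -91/2 ✓
n=7: candidate gives 113, actual b_7 = 113 ✓
n=8: candidate gives -2245/8, actual b_8 = -2245/8 ✓
n=9: candidate gives 697, actual b_9 = 697 ✓
n=10: candidate gives -13849/8, actual b_10 = -13849/8 ✓
n=11: candidate gives 68793/16, actual b_11 = 68793/16 ✓
n=12: candidate gives -42715/4, actual b_12 = -42715/4 ✓
n=13: candidate gives 212181/8, actual b_13 = 212181/8 ✓
n=14: candidate gives -2107961/32, actual b_14 = -2107961/32 ✓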